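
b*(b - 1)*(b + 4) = b^3 + 3*b^2 - 4*b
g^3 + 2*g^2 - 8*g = g*(g - 2)*(g + 4)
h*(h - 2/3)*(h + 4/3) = h^3 + 2*h^2/3 - 8*h/9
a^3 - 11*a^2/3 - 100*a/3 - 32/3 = (a - 8)*(a + 1/3)*(a + 4)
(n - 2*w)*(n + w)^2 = n^3 - 3*n*w^2 - 2*w^3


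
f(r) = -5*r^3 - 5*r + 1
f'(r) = -15*r^2 - 5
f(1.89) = -42.21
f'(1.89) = -58.58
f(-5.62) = 916.62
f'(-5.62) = -478.77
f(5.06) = -672.07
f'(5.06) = -389.05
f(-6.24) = 1247.05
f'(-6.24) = -589.06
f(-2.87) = 133.55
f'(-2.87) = -128.55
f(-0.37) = 3.10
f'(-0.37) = -7.05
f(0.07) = 0.65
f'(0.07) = -5.07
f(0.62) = -3.29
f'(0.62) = -10.77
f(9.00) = -3689.00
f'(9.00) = -1220.00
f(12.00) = -8699.00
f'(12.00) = -2165.00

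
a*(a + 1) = a^2 + a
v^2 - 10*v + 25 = (v - 5)^2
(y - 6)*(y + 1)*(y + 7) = y^3 + 2*y^2 - 41*y - 42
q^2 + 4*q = q*(q + 4)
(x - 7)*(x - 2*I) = x^2 - 7*x - 2*I*x + 14*I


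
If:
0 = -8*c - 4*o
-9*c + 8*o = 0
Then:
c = 0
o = 0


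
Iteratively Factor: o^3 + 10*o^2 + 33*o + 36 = (o + 4)*(o^2 + 6*o + 9) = (o + 3)*(o + 4)*(o + 3)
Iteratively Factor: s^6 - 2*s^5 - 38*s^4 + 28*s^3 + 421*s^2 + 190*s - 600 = (s - 5)*(s^5 + 3*s^4 - 23*s^3 - 87*s^2 - 14*s + 120) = (s - 5)*(s + 3)*(s^4 - 23*s^2 - 18*s + 40) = (s - 5)*(s - 1)*(s + 3)*(s^3 + s^2 - 22*s - 40) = (s - 5)*(s - 1)*(s + 3)*(s + 4)*(s^2 - 3*s - 10) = (s - 5)*(s - 1)*(s + 2)*(s + 3)*(s + 4)*(s - 5)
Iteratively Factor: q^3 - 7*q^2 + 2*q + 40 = (q - 4)*(q^2 - 3*q - 10) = (q - 5)*(q - 4)*(q + 2)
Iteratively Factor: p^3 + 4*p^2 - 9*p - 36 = (p + 3)*(p^2 + p - 12) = (p + 3)*(p + 4)*(p - 3)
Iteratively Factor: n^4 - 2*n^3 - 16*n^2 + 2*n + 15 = (n - 1)*(n^3 - n^2 - 17*n - 15) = (n - 5)*(n - 1)*(n^2 + 4*n + 3) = (n - 5)*(n - 1)*(n + 3)*(n + 1)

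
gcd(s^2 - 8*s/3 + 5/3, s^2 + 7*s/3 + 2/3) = 1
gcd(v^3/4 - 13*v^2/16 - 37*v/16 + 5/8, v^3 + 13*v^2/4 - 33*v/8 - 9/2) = 1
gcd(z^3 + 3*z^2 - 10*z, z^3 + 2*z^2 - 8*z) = z^2 - 2*z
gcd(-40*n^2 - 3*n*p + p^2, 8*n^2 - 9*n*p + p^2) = -8*n + p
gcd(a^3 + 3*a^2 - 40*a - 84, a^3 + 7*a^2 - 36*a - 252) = a^2 + a - 42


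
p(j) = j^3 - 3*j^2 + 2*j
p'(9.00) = 191.00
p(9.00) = 504.00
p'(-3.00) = 47.00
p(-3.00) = -60.00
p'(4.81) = 42.55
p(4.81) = 51.50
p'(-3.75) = 66.69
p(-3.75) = -102.42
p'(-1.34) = 15.43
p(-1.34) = -10.47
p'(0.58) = -0.47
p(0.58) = 0.35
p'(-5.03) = 108.08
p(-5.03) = -213.23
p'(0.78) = -0.85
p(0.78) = 0.21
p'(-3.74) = 66.40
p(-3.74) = -101.76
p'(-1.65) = 20.07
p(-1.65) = -15.96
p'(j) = 3*j^2 - 6*j + 2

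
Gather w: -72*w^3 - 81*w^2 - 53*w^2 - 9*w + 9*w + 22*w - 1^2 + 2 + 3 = -72*w^3 - 134*w^2 + 22*w + 4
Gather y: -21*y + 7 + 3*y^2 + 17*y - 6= 3*y^2 - 4*y + 1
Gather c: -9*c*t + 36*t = -9*c*t + 36*t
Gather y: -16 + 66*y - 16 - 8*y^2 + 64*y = -8*y^2 + 130*y - 32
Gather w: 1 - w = 1 - w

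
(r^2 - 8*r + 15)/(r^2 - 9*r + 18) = (r - 5)/(r - 6)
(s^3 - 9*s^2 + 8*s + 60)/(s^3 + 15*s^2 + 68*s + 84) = (s^2 - 11*s + 30)/(s^2 + 13*s + 42)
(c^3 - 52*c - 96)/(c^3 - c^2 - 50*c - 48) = (c + 2)/(c + 1)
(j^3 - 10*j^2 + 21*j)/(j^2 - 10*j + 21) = j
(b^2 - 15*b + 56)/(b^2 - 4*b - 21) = (b - 8)/(b + 3)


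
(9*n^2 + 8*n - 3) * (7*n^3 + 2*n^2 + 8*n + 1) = 63*n^5 + 74*n^4 + 67*n^3 + 67*n^2 - 16*n - 3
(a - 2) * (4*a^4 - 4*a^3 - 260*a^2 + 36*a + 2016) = 4*a^5 - 12*a^4 - 252*a^3 + 556*a^2 + 1944*a - 4032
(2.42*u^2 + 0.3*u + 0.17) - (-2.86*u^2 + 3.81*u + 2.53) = 5.28*u^2 - 3.51*u - 2.36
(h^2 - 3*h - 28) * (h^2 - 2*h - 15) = h^4 - 5*h^3 - 37*h^2 + 101*h + 420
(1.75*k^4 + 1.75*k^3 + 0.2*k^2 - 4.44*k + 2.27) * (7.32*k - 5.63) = 12.81*k^5 + 2.9575*k^4 - 8.3885*k^3 - 33.6268*k^2 + 41.6136*k - 12.7801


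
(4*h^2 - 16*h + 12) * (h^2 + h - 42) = 4*h^4 - 12*h^3 - 172*h^2 + 684*h - 504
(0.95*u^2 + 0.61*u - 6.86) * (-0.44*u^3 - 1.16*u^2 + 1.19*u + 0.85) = -0.418*u^5 - 1.3704*u^4 + 3.4413*u^3 + 9.491*u^2 - 7.6449*u - 5.831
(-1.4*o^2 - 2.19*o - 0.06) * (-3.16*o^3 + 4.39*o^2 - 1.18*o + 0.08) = 4.424*o^5 + 0.774400000000001*o^4 - 7.7725*o^3 + 2.2088*o^2 - 0.1044*o - 0.0048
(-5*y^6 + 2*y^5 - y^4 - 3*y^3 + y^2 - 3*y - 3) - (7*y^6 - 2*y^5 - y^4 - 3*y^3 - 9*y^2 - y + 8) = -12*y^6 + 4*y^5 + 10*y^2 - 2*y - 11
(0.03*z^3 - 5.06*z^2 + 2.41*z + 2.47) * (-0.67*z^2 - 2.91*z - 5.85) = -0.0201*z^5 + 3.3029*z^4 + 12.9344*z^3 + 20.933*z^2 - 21.2862*z - 14.4495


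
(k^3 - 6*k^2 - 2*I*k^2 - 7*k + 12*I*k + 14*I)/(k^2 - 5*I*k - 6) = (k^2 - 6*k - 7)/(k - 3*I)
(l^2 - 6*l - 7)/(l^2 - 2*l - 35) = (l + 1)/(l + 5)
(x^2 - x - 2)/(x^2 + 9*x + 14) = (x^2 - x - 2)/(x^2 + 9*x + 14)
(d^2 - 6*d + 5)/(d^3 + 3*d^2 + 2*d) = (d^2 - 6*d + 5)/(d*(d^2 + 3*d + 2))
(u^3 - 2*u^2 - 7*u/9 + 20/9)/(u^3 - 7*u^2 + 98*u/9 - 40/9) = (3*u^2 - 2*u - 5)/(3*u^2 - 17*u + 10)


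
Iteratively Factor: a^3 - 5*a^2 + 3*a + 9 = (a + 1)*(a^2 - 6*a + 9) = (a - 3)*(a + 1)*(a - 3)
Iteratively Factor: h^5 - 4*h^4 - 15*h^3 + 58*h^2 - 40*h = (h - 1)*(h^4 - 3*h^3 - 18*h^2 + 40*h) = (h - 5)*(h - 1)*(h^3 + 2*h^2 - 8*h) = (h - 5)*(h - 2)*(h - 1)*(h^2 + 4*h) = h*(h - 5)*(h - 2)*(h - 1)*(h + 4)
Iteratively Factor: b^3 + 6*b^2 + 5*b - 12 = (b + 3)*(b^2 + 3*b - 4) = (b + 3)*(b + 4)*(b - 1)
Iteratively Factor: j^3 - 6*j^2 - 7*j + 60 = (j - 5)*(j^2 - j - 12) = (j - 5)*(j - 4)*(j + 3)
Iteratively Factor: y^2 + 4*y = (y)*(y + 4)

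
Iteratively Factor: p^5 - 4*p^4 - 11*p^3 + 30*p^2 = (p - 2)*(p^4 - 2*p^3 - 15*p^2) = p*(p - 2)*(p^3 - 2*p^2 - 15*p) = p*(p - 5)*(p - 2)*(p^2 + 3*p) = p^2*(p - 5)*(p - 2)*(p + 3)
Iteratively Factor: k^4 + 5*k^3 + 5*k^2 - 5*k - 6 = (k + 1)*(k^3 + 4*k^2 + k - 6) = (k + 1)*(k + 3)*(k^2 + k - 2) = (k + 1)*(k + 2)*(k + 3)*(k - 1)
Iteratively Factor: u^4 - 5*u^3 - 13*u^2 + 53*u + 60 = (u - 5)*(u^3 - 13*u - 12) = (u - 5)*(u + 1)*(u^2 - u - 12) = (u - 5)*(u - 4)*(u + 1)*(u + 3)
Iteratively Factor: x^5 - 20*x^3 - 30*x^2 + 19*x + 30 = (x + 2)*(x^4 - 2*x^3 - 16*x^2 + 2*x + 15) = (x + 2)*(x + 3)*(x^3 - 5*x^2 - x + 5) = (x + 1)*(x + 2)*(x + 3)*(x^2 - 6*x + 5) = (x - 1)*(x + 1)*(x + 2)*(x + 3)*(x - 5)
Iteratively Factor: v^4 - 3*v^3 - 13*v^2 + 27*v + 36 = (v - 3)*(v^3 - 13*v - 12) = (v - 3)*(v + 3)*(v^2 - 3*v - 4) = (v - 3)*(v + 1)*(v + 3)*(v - 4)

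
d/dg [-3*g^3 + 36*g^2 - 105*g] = -9*g^2 + 72*g - 105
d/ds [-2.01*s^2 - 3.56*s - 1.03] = -4.02*s - 3.56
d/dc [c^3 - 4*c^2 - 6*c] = 3*c^2 - 8*c - 6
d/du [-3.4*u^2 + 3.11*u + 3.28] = 3.11 - 6.8*u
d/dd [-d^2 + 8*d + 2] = 8 - 2*d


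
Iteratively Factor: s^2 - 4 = (s - 2)*(s + 2)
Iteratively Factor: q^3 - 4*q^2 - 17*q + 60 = (q + 4)*(q^2 - 8*q + 15) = (q - 3)*(q + 4)*(q - 5)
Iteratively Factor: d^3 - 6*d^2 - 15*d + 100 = (d + 4)*(d^2 - 10*d + 25) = (d - 5)*(d + 4)*(d - 5)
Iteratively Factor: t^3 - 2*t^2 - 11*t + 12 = (t - 1)*(t^2 - t - 12) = (t - 4)*(t - 1)*(t + 3)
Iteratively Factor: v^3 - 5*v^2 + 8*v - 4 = (v - 2)*(v^2 - 3*v + 2) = (v - 2)^2*(v - 1)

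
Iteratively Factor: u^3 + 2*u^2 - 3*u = (u + 3)*(u^2 - u) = u*(u + 3)*(u - 1)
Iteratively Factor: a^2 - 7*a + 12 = (a - 4)*(a - 3)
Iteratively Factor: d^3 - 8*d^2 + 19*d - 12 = (d - 4)*(d^2 - 4*d + 3) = (d - 4)*(d - 1)*(d - 3)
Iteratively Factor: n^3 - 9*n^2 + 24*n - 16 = (n - 1)*(n^2 - 8*n + 16) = (n - 4)*(n - 1)*(n - 4)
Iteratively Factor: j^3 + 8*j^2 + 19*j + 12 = (j + 1)*(j^2 + 7*j + 12) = (j + 1)*(j + 3)*(j + 4)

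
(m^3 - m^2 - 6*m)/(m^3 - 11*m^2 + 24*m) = (m + 2)/(m - 8)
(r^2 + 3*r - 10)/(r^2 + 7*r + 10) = (r - 2)/(r + 2)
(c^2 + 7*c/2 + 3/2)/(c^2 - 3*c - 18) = (c + 1/2)/(c - 6)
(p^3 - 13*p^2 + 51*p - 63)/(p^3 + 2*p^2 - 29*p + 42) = (p^2 - 10*p + 21)/(p^2 + 5*p - 14)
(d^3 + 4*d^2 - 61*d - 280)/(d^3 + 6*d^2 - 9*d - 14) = (d^2 - 3*d - 40)/(d^2 - d - 2)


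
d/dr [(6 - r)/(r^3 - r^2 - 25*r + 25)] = (-r^3 + r^2 + 25*r - (r - 6)*(-3*r^2 + 2*r + 25) - 25)/(r^3 - r^2 - 25*r + 25)^2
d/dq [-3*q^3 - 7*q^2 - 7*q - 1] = -9*q^2 - 14*q - 7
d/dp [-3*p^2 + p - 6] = 1 - 6*p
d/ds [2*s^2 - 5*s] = 4*s - 5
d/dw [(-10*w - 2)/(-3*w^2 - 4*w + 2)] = 2*(-15*w^2 - 6*w - 14)/(9*w^4 + 24*w^3 + 4*w^2 - 16*w + 4)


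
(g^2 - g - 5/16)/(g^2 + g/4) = (g - 5/4)/g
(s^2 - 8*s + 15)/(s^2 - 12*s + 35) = (s - 3)/(s - 7)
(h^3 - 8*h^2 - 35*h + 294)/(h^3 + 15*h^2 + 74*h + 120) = (h^2 - 14*h + 49)/(h^2 + 9*h + 20)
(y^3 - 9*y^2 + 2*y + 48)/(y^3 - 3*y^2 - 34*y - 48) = (y - 3)/(y + 3)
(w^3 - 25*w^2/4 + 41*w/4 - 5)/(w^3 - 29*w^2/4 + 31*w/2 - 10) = (w - 1)/(w - 2)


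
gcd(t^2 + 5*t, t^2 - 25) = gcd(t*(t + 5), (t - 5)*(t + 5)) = t + 5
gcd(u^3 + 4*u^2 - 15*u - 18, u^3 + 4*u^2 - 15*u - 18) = u^3 + 4*u^2 - 15*u - 18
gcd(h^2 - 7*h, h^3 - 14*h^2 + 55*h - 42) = h - 7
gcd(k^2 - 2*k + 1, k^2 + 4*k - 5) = k - 1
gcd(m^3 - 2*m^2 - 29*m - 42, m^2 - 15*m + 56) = m - 7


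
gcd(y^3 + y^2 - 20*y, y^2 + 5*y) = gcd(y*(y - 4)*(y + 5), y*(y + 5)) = y^2 + 5*y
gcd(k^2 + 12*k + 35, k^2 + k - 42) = k + 7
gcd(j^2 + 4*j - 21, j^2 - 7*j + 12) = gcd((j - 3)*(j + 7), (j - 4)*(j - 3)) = j - 3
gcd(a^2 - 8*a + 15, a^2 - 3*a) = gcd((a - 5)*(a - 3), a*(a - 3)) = a - 3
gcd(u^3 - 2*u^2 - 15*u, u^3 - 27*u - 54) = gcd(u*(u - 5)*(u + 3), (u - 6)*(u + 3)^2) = u + 3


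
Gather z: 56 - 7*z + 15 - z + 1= 72 - 8*z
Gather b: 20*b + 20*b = 40*b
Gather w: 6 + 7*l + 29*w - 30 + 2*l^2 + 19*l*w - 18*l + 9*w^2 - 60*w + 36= 2*l^2 - 11*l + 9*w^2 + w*(19*l - 31) + 12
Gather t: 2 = 2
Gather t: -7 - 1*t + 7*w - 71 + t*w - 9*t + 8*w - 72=t*(w - 10) + 15*w - 150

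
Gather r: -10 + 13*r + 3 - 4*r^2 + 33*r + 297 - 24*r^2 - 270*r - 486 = -28*r^2 - 224*r - 196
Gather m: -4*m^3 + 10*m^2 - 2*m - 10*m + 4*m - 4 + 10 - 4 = -4*m^3 + 10*m^2 - 8*m + 2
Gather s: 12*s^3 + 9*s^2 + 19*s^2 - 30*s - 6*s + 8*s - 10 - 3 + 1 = 12*s^3 + 28*s^2 - 28*s - 12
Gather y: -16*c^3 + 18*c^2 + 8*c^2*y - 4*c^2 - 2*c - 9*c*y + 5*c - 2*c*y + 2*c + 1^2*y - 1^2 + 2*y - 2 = -16*c^3 + 14*c^2 + 5*c + y*(8*c^2 - 11*c + 3) - 3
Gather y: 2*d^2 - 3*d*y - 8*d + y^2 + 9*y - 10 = 2*d^2 - 8*d + y^2 + y*(9 - 3*d) - 10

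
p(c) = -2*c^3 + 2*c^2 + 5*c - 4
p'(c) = -6*c^2 + 4*c + 5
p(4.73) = -147.25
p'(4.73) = -110.32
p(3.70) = -59.43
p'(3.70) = -62.34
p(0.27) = -2.54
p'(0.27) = 5.64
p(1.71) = 0.40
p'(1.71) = -5.70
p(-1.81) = 5.36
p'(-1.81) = -21.90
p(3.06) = -27.28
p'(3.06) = -38.94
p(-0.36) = -5.45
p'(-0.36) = 2.78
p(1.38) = 1.45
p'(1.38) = -0.91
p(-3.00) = 53.00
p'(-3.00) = -61.00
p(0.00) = -4.00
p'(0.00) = 5.00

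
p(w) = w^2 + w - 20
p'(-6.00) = -11.00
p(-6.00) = 10.00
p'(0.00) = 1.00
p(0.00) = -20.00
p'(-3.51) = -6.02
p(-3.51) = -11.19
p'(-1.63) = -2.26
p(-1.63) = -18.97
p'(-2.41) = -3.82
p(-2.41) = -16.60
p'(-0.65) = -0.30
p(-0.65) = -20.23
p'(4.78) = 10.56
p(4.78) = 7.63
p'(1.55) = 4.10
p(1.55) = -16.05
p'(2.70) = 6.40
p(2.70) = -10.01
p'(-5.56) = -10.12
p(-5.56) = 5.35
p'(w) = 2*w + 1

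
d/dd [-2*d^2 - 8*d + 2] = -4*d - 8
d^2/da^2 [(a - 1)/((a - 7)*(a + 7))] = 2*(a^3 - 3*a^2 + 147*a - 49)/(a^6 - 147*a^4 + 7203*a^2 - 117649)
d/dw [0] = 0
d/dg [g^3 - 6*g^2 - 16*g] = 3*g^2 - 12*g - 16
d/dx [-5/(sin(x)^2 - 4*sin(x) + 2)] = 10*(sin(x) - 2)*cos(x)/(sin(x)^2 - 4*sin(x) + 2)^2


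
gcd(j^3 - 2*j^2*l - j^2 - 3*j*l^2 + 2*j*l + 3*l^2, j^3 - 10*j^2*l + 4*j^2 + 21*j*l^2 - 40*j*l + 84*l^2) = j - 3*l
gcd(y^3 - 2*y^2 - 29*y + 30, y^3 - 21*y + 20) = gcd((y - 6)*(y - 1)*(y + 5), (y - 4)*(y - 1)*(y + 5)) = y^2 + 4*y - 5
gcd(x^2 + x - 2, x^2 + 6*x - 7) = x - 1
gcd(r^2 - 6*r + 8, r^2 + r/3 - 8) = 1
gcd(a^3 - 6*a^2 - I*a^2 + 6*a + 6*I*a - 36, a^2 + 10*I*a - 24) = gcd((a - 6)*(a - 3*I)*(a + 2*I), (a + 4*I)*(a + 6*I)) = 1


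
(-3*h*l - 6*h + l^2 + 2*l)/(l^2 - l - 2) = (3*h*l + 6*h - l^2 - 2*l)/(-l^2 + l + 2)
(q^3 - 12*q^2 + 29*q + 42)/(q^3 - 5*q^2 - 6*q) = (q - 7)/q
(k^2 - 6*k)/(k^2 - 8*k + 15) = k*(k - 6)/(k^2 - 8*k + 15)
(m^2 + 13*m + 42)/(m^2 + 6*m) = (m + 7)/m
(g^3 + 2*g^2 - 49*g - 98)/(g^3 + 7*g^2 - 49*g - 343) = (g + 2)/(g + 7)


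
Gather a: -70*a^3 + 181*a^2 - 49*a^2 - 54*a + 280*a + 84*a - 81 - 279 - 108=-70*a^3 + 132*a^2 + 310*a - 468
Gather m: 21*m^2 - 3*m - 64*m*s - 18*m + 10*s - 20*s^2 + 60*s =21*m^2 + m*(-64*s - 21) - 20*s^2 + 70*s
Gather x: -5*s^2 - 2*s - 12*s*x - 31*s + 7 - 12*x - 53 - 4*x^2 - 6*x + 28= -5*s^2 - 33*s - 4*x^2 + x*(-12*s - 18) - 18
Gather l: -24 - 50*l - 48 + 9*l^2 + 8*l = 9*l^2 - 42*l - 72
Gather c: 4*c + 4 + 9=4*c + 13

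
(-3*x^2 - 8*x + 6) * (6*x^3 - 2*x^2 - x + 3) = -18*x^5 - 42*x^4 + 55*x^3 - 13*x^2 - 30*x + 18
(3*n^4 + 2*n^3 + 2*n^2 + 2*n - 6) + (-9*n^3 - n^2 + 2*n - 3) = 3*n^4 - 7*n^3 + n^2 + 4*n - 9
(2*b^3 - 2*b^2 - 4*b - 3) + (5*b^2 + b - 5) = 2*b^3 + 3*b^2 - 3*b - 8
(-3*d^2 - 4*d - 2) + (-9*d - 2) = -3*d^2 - 13*d - 4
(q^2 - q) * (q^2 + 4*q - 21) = q^4 + 3*q^3 - 25*q^2 + 21*q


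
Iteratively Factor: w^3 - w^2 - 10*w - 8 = (w + 2)*(w^2 - 3*w - 4) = (w - 4)*(w + 2)*(w + 1)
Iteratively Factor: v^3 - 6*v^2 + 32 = (v - 4)*(v^2 - 2*v - 8) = (v - 4)*(v + 2)*(v - 4)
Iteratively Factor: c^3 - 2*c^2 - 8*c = (c)*(c^2 - 2*c - 8) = c*(c - 4)*(c + 2)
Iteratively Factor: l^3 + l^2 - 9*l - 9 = (l + 1)*(l^2 - 9) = (l - 3)*(l + 1)*(l + 3)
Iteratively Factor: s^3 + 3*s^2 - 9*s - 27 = (s + 3)*(s^2 - 9) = (s + 3)^2*(s - 3)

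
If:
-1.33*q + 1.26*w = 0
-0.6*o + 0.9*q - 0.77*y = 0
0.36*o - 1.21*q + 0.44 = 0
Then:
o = 0.985074626865672 - 2.31766169154229*y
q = 0.656716417910448 - 0.68955223880597*y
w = 0.693200663349917 - 0.727860696517413*y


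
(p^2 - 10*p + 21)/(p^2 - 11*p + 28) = (p - 3)/(p - 4)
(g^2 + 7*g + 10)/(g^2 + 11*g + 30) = (g + 2)/(g + 6)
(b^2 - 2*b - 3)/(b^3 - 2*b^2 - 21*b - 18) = (b - 3)/(b^2 - 3*b - 18)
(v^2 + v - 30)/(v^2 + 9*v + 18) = (v - 5)/(v + 3)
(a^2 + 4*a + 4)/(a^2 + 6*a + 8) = (a + 2)/(a + 4)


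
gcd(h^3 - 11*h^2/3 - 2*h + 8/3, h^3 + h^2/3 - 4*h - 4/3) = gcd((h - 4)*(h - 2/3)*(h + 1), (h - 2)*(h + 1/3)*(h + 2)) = 1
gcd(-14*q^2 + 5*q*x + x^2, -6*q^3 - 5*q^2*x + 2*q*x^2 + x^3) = -2*q + x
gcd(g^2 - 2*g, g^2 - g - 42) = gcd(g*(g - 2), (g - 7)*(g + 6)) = 1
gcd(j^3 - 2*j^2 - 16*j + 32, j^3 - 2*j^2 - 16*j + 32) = j^3 - 2*j^2 - 16*j + 32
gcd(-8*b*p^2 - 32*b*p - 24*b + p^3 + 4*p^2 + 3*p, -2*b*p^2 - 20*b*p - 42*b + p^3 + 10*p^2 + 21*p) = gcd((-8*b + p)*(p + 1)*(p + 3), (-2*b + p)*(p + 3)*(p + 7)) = p + 3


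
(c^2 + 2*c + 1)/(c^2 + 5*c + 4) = (c + 1)/(c + 4)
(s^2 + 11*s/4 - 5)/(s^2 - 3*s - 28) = (s - 5/4)/(s - 7)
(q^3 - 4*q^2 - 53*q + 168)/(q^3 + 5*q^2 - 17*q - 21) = (q - 8)/(q + 1)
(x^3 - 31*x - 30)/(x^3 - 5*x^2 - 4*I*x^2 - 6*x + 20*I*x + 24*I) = (x + 5)/(x - 4*I)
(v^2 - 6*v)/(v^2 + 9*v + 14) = v*(v - 6)/(v^2 + 9*v + 14)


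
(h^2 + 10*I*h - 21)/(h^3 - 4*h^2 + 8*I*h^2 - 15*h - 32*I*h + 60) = (h + 7*I)/(h^2 + h*(-4 + 5*I) - 20*I)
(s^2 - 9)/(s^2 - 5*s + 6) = (s + 3)/(s - 2)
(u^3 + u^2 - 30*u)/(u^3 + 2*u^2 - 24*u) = (u - 5)/(u - 4)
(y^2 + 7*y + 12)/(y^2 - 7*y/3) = 3*(y^2 + 7*y + 12)/(y*(3*y - 7))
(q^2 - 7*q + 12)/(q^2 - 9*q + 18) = (q - 4)/(q - 6)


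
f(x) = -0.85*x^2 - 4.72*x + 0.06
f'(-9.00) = 10.58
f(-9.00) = -26.31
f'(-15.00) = 20.78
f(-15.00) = -120.39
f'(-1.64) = -1.93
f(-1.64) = 5.51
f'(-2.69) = -0.15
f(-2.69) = 6.61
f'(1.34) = -7.00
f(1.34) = -7.79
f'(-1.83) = -1.61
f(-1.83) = 5.85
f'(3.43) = -10.55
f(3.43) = -26.13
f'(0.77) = -6.03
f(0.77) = -4.08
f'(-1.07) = -2.90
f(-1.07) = 4.14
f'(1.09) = -6.57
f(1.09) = -6.09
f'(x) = -1.7*x - 4.72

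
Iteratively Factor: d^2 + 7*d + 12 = (d + 4)*(d + 3)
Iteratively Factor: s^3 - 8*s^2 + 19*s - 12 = (s - 1)*(s^2 - 7*s + 12) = (s - 4)*(s - 1)*(s - 3)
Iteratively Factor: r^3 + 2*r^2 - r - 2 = (r + 1)*(r^2 + r - 2) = (r + 1)*(r + 2)*(r - 1)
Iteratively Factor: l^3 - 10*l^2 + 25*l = (l)*(l^2 - 10*l + 25) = l*(l - 5)*(l - 5)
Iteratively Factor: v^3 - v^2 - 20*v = (v + 4)*(v^2 - 5*v) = v*(v + 4)*(v - 5)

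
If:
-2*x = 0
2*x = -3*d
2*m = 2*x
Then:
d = 0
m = 0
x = 0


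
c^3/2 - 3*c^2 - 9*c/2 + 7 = (c/2 + 1)*(c - 7)*(c - 1)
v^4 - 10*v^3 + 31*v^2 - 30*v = v*(v - 5)*(v - 3)*(v - 2)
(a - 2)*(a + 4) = a^2 + 2*a - 8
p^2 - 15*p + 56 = (p - 8)*(p - 7)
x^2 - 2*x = x*(x - 2)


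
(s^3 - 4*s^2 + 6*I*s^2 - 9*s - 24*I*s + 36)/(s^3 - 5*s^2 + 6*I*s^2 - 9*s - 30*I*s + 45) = (s - 4)/(s - 5)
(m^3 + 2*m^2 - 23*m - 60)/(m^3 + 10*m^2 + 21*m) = (m^2 - m - 20)/(m*(m + 7))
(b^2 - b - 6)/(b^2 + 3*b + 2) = (b - 3)/(b + 1)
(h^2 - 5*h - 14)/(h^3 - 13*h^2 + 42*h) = (h + 2)/(h*(h - 6))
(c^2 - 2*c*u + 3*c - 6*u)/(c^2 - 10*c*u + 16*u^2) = (-c - 3)/(-c + 8*u)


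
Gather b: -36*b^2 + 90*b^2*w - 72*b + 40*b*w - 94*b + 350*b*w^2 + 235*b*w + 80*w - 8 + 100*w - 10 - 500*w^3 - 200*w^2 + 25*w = b^2*(90*w - 36) + b*(350*w^2 + 275*w - 166) - 500*w^3 - 200*w^2 + 205*w - 18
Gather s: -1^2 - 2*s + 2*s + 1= 0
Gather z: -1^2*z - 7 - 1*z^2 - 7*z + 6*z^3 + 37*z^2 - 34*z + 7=6*z^3 + 36*z^2 - 42*z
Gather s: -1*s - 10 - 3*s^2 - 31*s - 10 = -3*s^2 - 32*s - 20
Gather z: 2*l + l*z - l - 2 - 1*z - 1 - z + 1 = l + z*(l - 2) - 2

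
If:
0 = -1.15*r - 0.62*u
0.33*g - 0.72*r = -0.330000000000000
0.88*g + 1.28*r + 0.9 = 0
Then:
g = -1.01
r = -0.01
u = 0.01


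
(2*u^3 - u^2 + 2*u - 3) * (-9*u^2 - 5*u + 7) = -18*u^5 - u^4 + u^3 + 10*u^2 + 29*u - 21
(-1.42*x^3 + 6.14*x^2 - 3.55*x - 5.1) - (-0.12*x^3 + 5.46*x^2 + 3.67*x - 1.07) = -1.3*x^3 + 0.68*x^2 - 7.22*x - 4.03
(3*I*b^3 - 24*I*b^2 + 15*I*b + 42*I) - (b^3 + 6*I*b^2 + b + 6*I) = -b^3 + 3*I*b^3 - 30*I*b^2 - b + 15*I*b + 36*I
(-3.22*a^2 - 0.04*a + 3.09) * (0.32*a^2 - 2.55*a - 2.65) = -1.0304*a^4 + 8.1982*a^3 + 9.6238*a^2 - 7.7735*a - 8.1885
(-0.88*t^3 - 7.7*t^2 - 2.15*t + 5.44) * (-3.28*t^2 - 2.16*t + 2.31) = 2.8864*t^5 + 27.1568*t^4 + 21.6512*t^3 - 30.9862*t^2 - 16.7169*t + 12.5664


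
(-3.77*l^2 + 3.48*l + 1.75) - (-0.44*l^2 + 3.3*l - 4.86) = -3.33*l^2 + 0.18*l + 6.61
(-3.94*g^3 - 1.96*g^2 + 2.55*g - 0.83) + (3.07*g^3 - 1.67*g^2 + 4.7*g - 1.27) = -0.87*g^3 - 3.63*g^2 + 7.25*g - 2.1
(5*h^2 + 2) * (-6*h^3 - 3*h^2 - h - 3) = -30*h^5 - 15*h^4 - 17*h^3 - 21*h^2 - 2*h - 6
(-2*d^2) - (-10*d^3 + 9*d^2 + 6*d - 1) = 10*d^3 - 11*d^2 - 6*d + 1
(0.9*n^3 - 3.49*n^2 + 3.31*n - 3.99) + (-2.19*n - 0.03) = 0.9*n^3 - 3.49*n^2 + 1.12*n - 4.02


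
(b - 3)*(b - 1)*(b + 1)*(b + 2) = b^4 - b^3 - 7*b^2 + b + 6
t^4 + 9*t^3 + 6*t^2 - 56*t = t*(t - 2)*(t + 4)*(t + 7)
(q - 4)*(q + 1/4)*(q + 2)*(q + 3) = q^4 + 5*q^3/4 - 55*q^2/4 - 55*q/2 - 6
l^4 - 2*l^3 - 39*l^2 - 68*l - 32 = (l - 8)*(l + 1)^2*(l + 4)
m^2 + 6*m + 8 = (m + 2)*(m + 4)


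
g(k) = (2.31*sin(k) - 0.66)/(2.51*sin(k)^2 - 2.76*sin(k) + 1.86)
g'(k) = (-5.02*sin(k)*cos(k) + 2.76*cos(k))*(2.31*sin(k) - 0.66)/(2.51*sin(k)^2 - 2.76*sin(k) + 1.86)^2 + 2.31*cos(k)/(2.51*sin(k)^2 - 2.76*sin(k) + 1.86) = (-5.7981*sin(k)^2 + 3.3132*sin(k) + 2.475)*cos(k)/(6.3001*sin(k)^4 - 13.8552*sin(k)^3 + 16.9548*sin(k)^2 - 10.2672*sin(k) + 3.4596)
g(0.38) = 0.17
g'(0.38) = 1.93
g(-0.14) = -0.43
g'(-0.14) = 0.36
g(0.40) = 0.21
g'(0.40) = 1.96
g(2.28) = 0.90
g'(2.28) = -0.73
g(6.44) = -0.20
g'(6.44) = 1.27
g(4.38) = -0.42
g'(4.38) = 0.04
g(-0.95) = -0.44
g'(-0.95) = -0.07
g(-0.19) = -0.44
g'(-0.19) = 0.26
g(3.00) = -0.22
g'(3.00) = -1.21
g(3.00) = -0.22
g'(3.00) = -1.21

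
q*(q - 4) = q^2 - 4*q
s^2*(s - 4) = s^3 - 4*s^2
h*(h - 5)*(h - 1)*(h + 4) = h^4 - 2*h^3 - 19*h^2 + 20*h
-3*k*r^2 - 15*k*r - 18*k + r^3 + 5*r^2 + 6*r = (-3*k + r)*(r + 2)*(r + 3)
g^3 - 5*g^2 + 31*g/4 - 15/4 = (g - 5/2)*(g - 3/2)*(g - 1)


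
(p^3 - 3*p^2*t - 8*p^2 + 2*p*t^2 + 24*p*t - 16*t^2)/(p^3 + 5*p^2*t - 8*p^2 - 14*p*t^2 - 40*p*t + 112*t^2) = (p - t)/(p + 7*t)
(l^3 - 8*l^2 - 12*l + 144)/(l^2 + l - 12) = (l^2 - 12*l + 36)/(l - 3)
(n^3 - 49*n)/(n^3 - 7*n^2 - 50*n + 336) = n*(n - 7)/(n^2 - 14*n + 48)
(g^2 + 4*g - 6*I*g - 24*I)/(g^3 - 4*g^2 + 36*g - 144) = (g + 4)/(g^2 + g*(-4 + 6*I) - 24*I)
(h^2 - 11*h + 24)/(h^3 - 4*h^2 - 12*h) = (-h^2 + 11*h - 24)/(h*(-h^2 + 4*h + 12))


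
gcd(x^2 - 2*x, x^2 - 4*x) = x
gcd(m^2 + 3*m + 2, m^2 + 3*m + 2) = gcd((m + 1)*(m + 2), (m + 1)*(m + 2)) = m^2 + 3*m + 2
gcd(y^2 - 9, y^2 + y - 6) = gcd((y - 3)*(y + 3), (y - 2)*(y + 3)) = y + 3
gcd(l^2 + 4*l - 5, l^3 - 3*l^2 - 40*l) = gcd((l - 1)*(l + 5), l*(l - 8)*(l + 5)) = l + 5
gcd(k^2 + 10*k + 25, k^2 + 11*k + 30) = k + 5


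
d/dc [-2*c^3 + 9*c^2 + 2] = 6*c*(3 - c)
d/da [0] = 0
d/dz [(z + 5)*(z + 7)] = 2*z + 12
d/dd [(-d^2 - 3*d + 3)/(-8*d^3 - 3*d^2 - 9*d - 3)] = 4*(-2*d^4 - 12*d^3 + 18*d^2 + 6*d + 9)/(64*d^6 + 48*d^5 + 153*d^4 + 102*d^3 + 99*d^2 + 54*d + 9)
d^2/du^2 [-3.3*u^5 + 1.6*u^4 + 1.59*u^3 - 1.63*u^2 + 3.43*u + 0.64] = -66.0*u^3 + 19.2*u^2 + 9.54*u - 3.26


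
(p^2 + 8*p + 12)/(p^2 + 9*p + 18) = (p + 2)/(p + 3)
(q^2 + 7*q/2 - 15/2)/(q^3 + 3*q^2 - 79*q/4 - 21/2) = 2*(2*q^2 + 7*q - 15)/(4*q^3 + 12*q^2 - 79*q - 42)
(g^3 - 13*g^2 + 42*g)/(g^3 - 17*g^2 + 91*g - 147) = g*(g - 6)/(g^2 - 10*g + 21)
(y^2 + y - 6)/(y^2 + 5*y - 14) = (y + 3)/(y + 7)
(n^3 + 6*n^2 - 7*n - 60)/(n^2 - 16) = (n^2 + 2*n - 15)/(n - 4)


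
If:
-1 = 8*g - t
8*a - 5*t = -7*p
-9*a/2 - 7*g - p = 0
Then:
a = 49/188 - 89*t/188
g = t/8 - 1/8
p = 59*t/47 - 14/47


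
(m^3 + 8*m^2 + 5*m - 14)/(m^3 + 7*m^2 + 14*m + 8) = (m^2 + 6*m - 7)/(m^2 + 5*m + 4)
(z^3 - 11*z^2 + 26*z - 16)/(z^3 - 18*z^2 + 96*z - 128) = (z - 1)/(z - 8)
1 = 1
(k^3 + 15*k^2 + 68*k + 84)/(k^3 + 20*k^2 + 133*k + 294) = (k + 2)/(k + 7)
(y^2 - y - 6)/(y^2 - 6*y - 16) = (y - 3)/(y - 8)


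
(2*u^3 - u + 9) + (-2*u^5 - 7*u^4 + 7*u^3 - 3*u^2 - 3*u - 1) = -2*u^5 - 7*u^4 + 9*u^3 - 3*u^2 - 4*u + 8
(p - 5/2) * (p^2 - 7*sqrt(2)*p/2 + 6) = p^3 - 7*sqrt(2)*p^2/2 - 5*p^2/2 + 6*p + 35*sqrt(2)*p/4 - 15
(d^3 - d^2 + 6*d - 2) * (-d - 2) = -d^4 - d^3 - 4*d^2 - 10*d + 4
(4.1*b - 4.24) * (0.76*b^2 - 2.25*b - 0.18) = 3.116*b^3 - 12.4474*b^2 + 8.802*b + 0.7632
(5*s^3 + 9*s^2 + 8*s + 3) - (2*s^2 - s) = 5*s^3 + 7*s^2 + 9*s + 3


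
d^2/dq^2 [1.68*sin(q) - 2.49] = -1.68*sin(q)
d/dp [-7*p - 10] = -7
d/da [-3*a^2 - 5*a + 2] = -6*a - 5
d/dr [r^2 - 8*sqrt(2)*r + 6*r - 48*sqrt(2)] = 2*r - 8*sqrt(2) + 6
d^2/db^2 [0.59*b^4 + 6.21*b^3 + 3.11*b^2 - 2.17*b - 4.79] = 7.08*b^2 + 37.26*b + 6.22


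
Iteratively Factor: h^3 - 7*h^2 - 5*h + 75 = (h - 5)*(h^2 - 2*h - 15) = (h - 5)*(h + 3)*(h - 5)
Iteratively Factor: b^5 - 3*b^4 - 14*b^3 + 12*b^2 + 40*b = (b - 2)*(b^4 - b^3 - 16*b^2 - 20*b) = b*(b - 2)*(b^3 - b^2 - 16*b - 20) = b*(b - 2)*(b + 2)*(b^2 - 3*b - 10) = b*(b - 5)*(b - 2)*(b + 2)*(b + 2)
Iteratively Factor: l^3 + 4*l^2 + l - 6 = (l + 3)*(l^2 + l - 2) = (l + 2)*(l + 3)*(l - 1)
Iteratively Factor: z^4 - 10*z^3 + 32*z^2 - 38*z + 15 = (z - 5)*(z^3 - 5*z^2 + 7*z - 3) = (z - 5)*(z - 3)*(z^2 - 2*z + 1) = (z - 5)*(z - 3)*(z - 1)*(z - 1)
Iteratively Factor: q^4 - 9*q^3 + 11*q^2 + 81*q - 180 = (q + 3)*(q^3 - 12*q^2 + 47*q - 60) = (q - 4)*(q + 3)*(q^2 - 8*q + 15) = (q - 5)*(q - 4)*(q + 3)*(q - 3)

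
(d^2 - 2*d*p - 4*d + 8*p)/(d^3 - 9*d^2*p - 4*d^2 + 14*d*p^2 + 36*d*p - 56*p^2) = 1/(d - 7*p)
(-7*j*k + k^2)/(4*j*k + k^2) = (-7*j + k)/(4*j + k)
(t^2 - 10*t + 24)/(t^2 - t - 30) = (t - 4)/(t + 5)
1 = 1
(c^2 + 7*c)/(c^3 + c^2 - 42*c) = 1/(c - 6)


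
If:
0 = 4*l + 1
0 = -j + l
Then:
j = -1/4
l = -1/4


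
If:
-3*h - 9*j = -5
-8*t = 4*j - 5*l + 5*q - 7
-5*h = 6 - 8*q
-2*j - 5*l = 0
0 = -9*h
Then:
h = 0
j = 5/9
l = -2/9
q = 3/4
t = -1/96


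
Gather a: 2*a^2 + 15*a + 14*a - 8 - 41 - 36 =2*a^2 + 29*a - 85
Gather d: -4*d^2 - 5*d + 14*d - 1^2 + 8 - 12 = -4*d^2 + 9*d - 5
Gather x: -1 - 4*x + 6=5 - 4*x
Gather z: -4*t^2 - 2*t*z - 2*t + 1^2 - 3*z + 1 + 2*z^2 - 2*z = -4*t^2 - 2*t + 2*z^2 + z*(-2*t - 5) + 2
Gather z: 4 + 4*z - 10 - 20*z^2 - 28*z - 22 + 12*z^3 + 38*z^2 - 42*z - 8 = 12*z^3 + 18*z^2 - 66*z - 36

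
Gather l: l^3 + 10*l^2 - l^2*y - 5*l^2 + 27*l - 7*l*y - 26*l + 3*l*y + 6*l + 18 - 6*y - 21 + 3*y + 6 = l^3 + l^2*(5 - y) + l*(7 - 4*y) - 3*y + 3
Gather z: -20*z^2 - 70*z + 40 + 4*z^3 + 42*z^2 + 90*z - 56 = 4*z^3 + 22*z^2 + 20*z - 16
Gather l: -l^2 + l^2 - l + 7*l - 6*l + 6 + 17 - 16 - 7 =0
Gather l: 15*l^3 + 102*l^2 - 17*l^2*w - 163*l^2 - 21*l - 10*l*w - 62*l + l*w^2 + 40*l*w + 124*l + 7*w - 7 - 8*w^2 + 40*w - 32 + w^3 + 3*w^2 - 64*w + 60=15*l^3 + l^2*(-17*w - 61) + l*(w^2 + 30*w + 41) + w^3 - 5*w^2 - 17*w + 21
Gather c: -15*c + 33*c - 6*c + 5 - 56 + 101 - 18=12*c + 32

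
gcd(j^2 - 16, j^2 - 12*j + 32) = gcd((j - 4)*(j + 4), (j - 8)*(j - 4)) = j - 4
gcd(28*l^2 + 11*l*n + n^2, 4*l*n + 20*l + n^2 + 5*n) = 4*l + n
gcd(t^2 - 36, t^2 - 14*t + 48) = t - 6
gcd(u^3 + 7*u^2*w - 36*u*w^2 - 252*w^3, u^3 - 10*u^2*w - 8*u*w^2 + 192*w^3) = u - 6*w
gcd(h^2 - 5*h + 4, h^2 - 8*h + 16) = h - 4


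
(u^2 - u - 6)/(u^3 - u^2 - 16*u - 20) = (u - 3)/(u^2 - 3*u - 10)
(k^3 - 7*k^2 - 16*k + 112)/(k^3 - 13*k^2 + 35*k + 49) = (k^2 - 16)/(k^2 - 6*k - 7)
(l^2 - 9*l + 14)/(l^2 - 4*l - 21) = (l - 2)/(l + 3)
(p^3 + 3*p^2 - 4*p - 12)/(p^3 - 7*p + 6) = (p + 2)/(p - 1)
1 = 1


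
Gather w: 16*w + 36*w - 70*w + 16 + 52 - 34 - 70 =-18*w - 36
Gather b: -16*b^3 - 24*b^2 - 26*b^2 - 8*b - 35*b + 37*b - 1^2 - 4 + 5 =-16*b^3 - 50*b^2 - 6*b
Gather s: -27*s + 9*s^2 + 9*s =9*s^2 - 18*s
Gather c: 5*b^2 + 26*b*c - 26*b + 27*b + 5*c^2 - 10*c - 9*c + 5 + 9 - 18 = 5*b^2 + b + 5*c^2 + c*(26*b - 19) - 4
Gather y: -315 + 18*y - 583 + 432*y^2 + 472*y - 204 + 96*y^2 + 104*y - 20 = 528*y^2 + 594*y - 1122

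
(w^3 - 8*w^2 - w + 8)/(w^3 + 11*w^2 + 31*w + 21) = (w^2 - 9*w + 8)/(w^2 + 10*w + 21)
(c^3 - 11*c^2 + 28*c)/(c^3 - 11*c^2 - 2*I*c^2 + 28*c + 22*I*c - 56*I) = c/(c - 2*I)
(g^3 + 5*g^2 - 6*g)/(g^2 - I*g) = (g^2 + 5*g - 6)/(g - I)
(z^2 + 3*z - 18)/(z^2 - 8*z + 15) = (z + 6)/(z - 5)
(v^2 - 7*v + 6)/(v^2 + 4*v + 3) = (v^2 - 7*v + 6)/(v^2 + 4*v + 3)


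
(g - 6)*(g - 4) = g^2 - 10*g + 24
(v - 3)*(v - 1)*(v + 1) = v^3 - 3*v^2 - v + 3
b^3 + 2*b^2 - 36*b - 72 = (b - 6)*(b + 2)*(b + 6)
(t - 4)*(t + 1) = t^2 - 3*t - 4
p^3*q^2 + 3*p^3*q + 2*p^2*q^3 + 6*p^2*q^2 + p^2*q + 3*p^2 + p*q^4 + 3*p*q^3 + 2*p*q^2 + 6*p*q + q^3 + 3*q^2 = (p + q)^2*(q + 3)*(p*q + 1)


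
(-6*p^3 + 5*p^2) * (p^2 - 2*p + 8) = -6*p^5 + 17*p^4 - 58*p^3 + 40*p^2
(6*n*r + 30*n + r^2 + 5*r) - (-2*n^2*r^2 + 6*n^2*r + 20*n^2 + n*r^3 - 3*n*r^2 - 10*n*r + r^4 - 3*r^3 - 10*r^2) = 2*n^2*r^2 - 6*n^2*r - 20*n^2 - n*r^3 + 3*n*r^2 + 16*n*r + 30*n - r^4 + 3*r^3 + 11*r^2 + 5*r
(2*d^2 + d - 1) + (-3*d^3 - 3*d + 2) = -3*d^3 + 2*d^2 - 2*d + 1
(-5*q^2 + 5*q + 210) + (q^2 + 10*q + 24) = -4*q^2 + 15*q + 234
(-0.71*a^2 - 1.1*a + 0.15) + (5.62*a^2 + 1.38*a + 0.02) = 4.91*a^2 + 0.28*a + 0.17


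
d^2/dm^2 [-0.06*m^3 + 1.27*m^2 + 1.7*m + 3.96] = 2.54 - 0.36*m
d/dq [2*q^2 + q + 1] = 4*q + 1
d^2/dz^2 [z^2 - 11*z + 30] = 2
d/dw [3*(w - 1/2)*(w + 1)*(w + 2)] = 9*w^2 + 15*w + 3/2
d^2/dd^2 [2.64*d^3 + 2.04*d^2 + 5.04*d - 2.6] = 15.84*d + 4.08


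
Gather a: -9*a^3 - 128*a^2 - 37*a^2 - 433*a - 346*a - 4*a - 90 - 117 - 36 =-9*a^3 - 165*a^2 - 783*a - 243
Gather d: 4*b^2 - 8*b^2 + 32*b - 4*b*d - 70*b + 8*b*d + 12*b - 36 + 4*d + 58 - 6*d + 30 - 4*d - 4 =-4*b^2 - 26*b + d*(4*b - 6) + 48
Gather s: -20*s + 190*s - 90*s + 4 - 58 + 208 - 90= 80*s + 64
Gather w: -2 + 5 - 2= 1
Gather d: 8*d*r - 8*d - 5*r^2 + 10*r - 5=d*(8*r - 8) - 5*r^2 + 10*r - 5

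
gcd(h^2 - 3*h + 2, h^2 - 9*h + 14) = h - 2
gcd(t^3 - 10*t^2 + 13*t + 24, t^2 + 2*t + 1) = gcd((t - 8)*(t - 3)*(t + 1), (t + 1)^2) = t + 1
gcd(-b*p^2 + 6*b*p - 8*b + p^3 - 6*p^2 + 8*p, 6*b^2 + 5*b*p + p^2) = 1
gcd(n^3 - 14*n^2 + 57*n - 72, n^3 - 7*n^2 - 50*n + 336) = n - 8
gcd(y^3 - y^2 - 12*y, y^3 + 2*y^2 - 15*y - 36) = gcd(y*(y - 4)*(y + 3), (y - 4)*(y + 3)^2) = y^2 - y - 12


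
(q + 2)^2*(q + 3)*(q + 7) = q^4 + 14*q^3 + 65*q^2 + 124*q + 84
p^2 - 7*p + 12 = (p - 4)*(p - 3)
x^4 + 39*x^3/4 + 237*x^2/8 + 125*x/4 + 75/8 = (x + 1/2)*(x + 5/4)*(x + 3)*(x + 5)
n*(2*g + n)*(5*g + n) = 10*g^2*n + 7*g*n^2 + n^3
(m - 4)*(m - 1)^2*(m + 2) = m^4 - 4*m^3 - 3*m^2 + 14*m - 8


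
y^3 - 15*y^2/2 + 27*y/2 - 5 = (y - 5)*(y - 2)*(y - 1/2)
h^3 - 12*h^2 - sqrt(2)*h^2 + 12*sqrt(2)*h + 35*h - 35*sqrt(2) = (h - 7)*(h - 5)*(h - sqrt(2))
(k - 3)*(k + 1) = k^2 - 2*k - 3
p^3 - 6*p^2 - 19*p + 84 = (p - 7)*(p - 3)*(p + 4)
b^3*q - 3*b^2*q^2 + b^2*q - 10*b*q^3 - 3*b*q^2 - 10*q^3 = (b - 5*q)*(b + 2*q)*(b*q + q)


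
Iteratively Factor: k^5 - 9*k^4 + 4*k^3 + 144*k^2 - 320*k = (k - 4)*(k^4 - 5*k^3 - 16*k^2 + 80*k) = k*(k - 4)*(k^3 - 5*k^2 - 16*k + 80) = k*(k - 4)^2*(k^2 - k - 20) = k*(k - 4)^2*(k + 4)*(k - 5)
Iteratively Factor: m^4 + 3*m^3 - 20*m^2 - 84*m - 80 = (m + 2)*(m^3 + m^2 - 22*m - 40) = (m - 5)*(m + 2)*(m^2 + 6*m + 8) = (m - 5)*(m + 2)^2*(m + 4)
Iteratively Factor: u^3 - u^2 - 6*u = (u - 3)*(u^2 + 2*u) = (u - 3)*(u + 2)*(u)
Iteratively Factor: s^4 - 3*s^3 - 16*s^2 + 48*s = (s - 4)*(s^3 + s^2 - 12*s) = (s - 4)*(s - 3)*(s^2 + 4*s) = (s - 4)*(s - 3)*(s + 4)*(s)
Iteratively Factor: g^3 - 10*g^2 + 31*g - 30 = (g - 2)*(g^2 - 8*g + 15) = (g - 3)*(g - 2)*(g - 5)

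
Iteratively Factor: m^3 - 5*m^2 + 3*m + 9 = (m - 3)*(m^2 - 2*m - 3) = (m - 3)^2*(m + 1)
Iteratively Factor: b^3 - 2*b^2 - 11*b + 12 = (b - 4)*(b^2 + 2*b - 3) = (b - 4)*(b - 1)*(b + 3)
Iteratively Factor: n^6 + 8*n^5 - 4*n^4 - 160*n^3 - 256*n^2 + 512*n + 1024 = (n + 4)*(n^5 + 4*n^4 - 20*n^3 - 80*n^2 + 64*n + 256) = (n + 2)*(n + 4)*(n^4 + 2*n^3 - 24*n^2 - 32*n + 128) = (n - 4)*(n + 2)*(n + 4)*(n^3 + 6*n^2 - 32) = (n - 4)*(n + 2)*(n + 4)^2*(n^2 + 2*n - 8) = (n - 4)*(n - 2)*(n + 2)*(n + 4)^2*(n + 4)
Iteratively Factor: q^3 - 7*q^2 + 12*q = (q - 3)*(q^2 - 4*q) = (q - 4)*(q - 3)*(q)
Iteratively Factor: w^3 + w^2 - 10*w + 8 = (w - 1)*(w^2 + 2*w - 8) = (w - 2)*(w - 1)*(w + 4)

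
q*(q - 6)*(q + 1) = q^3 - 5*q^2 - 6*q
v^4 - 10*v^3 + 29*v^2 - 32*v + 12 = (v - 6)*(v - 2)*(v - 1)^2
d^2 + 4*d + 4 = (d + 2)^2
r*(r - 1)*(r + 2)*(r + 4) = r^4 + 5*r^3 + 2*r^2 - 8*r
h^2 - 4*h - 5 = (h - 5)*(h + 1)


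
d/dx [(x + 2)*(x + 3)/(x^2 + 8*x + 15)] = 3/(x^2 + 10*x + 25)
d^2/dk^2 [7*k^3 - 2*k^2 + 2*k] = 42*k - 4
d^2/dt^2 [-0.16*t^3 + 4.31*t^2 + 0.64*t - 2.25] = 8.62 - 0.96*t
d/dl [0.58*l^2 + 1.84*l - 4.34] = 1.16*l + 1.84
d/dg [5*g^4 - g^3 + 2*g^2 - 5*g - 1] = 20*g^3 - 3*g^2 + 4*g - 5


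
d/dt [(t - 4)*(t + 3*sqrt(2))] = 2*t - 4 + 3*sqrt(2)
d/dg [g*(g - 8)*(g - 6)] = 3*g^2 - 28*g + 48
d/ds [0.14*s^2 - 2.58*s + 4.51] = 0.28*s - 2.58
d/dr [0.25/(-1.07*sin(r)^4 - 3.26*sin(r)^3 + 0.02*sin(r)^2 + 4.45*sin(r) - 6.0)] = (1.07*sin(r)^3 + 2.445*sin(r)^2 - 0.01*sin(r) - 1.1125)*cos(r)/(1.07*sin(r)^4 + 3.26*sin(r)^3 - 0.02*sin(r)^2 - 4.45*sin(r) + 6.0)^2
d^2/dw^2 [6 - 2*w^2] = -4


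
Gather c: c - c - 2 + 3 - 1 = 0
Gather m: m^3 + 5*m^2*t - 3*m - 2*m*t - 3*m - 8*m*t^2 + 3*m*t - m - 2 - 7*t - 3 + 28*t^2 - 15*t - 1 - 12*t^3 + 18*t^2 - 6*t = m^3 + 5*m^2*t + m*(-8*t^2 + t - 7) - 12*t^3 + 46*t^2 - 28*t - 6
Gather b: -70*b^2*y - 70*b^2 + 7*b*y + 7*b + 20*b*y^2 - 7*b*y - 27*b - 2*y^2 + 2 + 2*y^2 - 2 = b^2*(-70*y - 70) + b*(20*y^2 - 20)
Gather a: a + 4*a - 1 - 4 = 5*a - 5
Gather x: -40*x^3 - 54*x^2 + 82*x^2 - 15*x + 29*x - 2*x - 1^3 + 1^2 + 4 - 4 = -40*x^3 + 28*x^2 + 12*x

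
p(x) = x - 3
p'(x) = 1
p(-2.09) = -5.09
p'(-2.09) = 1.00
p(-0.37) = -3.37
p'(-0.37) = 1.00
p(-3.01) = -6.01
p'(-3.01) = 1.00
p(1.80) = -1.20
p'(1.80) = 1.00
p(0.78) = -2.22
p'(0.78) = 1.00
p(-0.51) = -3.51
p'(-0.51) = 1.00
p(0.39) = -2.61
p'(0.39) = 1.00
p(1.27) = -1.73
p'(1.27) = 1.00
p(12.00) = 9.00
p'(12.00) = 1.00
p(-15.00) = -18.00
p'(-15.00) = 1.00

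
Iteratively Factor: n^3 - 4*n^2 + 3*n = (n - 3)*(n^2 - n) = (n - 3)*(n - 1)*(n)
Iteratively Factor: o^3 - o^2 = (o)*(o^2 - o) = o*(o - 1)*(o)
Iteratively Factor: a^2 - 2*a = (a)*(a - 2)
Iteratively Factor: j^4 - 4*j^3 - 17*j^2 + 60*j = (j + 4)*(j^3 - 8*j^2 + 15*j) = (j - 5)*(j + 4)*(j^2 - 3*j) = j*(j - 5)*(j + 4)*(j - 3)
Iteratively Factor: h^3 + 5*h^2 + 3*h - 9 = (h - 1)*(h^2 + 6*h + 9) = (h - 1)*(h + 3)*(h + 3)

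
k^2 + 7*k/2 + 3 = (k + 3/2)*(k + 2)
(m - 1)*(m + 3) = m^2 + 2*m - 3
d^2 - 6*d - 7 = (d - 7)*(d + 1)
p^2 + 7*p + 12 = (p + 3)*(p + 4)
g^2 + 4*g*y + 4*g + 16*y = (g + 4)*(g + 4*y)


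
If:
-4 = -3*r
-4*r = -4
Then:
No Solution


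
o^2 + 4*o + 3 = (o + 1)*(o + 3)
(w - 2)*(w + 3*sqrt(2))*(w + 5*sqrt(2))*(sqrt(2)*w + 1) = sqrt(2)*w^4 - 2*sqrt(2)*w^3 + 17*w^3 - 34*w^2 + 38*sqrt(2)*w^2 - 76*sqrt(2)*w + 30*w - 60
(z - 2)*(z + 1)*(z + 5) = z^3 + 4*z^2 - 7*z - 10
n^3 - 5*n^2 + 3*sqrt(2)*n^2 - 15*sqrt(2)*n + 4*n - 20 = (n - 5)*(n + sqrt(2))*(n + 2*sqrt(2))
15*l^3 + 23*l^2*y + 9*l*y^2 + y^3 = (l + y)*(3*l + y)*(5*l + y)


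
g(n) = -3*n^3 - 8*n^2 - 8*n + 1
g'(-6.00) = -236.00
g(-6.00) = 409.00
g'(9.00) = -881.00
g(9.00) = -2906.00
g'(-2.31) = -19.06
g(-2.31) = 13.77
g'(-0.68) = -1.28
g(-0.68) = 3.68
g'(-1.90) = -10.09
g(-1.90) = 7.90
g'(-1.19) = -1.70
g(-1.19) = 4.25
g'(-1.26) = -2.13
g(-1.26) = 4.38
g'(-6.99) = -335.90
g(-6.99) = 690.64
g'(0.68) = -23.04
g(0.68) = -9.08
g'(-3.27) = -51.92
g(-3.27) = 46.51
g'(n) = -9*n^2 - 16*n - 8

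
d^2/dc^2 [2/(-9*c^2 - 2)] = 36*(2 - 27*c^2)/(9*c^2 + 2)^3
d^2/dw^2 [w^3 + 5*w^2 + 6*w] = 6*w + 10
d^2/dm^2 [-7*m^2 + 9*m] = -14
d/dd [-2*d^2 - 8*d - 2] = -4*d - 8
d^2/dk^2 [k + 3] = 0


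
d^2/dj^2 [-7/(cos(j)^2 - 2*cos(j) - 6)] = 7*(-8*sin(j)^4 + 60*sin(j)^2 + 9*cos(j) + 3*cos(3*j) - 12)/(2*(sin(j)^2 + 2*cos(j) + 5)^3)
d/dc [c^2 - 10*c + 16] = 2*c - 10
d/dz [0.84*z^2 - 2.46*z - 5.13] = 1.68*z - 2.46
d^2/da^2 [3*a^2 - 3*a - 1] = 6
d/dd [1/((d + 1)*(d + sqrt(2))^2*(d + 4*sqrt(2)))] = (-(d + 1)*(d + sqrt(2)) - 2*(d + 1)*(d + 4*sqrt(2)) - (d + sqrt(2))*(d + 4*sqrt(2)))/((d + 1)^2*(d + sqrt(2))^3*(d + 4*sqrt(2))^2)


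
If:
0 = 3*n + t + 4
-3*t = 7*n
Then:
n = -6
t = 14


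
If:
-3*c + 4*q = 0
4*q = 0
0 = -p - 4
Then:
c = 0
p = -4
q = 0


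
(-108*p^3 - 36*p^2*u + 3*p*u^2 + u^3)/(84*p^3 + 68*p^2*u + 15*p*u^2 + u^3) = (-18*p^2 - 3*p*u + u^2)/(14*p^2 + 9*p*u + u^2)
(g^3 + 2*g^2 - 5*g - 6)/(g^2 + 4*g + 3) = g - 2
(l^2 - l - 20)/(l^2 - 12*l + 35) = (l + 4)/(l - 7)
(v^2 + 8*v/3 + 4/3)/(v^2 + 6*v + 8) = (v + 2/3)/(v + 4)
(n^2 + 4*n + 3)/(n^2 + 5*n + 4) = (n + 3)/(n + 4)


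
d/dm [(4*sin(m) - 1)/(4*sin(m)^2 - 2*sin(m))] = (-8*cos(m) + 4/tan(m) - cos(m)/sin(m)^2)/(2*(2*sin(m) - 1)^2)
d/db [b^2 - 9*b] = 2*b - 9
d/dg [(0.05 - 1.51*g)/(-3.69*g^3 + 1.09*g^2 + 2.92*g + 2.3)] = (-11.1438*g^3 + 2.1994*g^2 - 0.109*g - 3.619)/(13.6161*g^6 - 8.0442*g^5 - 20.3615*g^4 - 10.6084*g^3 + 13.5404*g^2 + 13.432*g + 5.29)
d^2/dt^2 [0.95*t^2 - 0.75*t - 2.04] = 1.90000000000000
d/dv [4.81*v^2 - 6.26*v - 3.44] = 9.62*v - 6.26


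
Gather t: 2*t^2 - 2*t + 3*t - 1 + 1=2*t^2 + t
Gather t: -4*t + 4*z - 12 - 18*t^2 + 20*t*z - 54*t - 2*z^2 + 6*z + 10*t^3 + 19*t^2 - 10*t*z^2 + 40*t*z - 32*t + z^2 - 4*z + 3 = 10*t^3 + t^2 + t*(-10*z^2 + 60*z - 90) - z^2 + 6*z - 9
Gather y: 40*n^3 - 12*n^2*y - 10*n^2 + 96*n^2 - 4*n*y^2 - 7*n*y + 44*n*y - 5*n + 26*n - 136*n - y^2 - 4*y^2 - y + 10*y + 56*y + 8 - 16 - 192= 40*n^3 + 86*n^2 - 115*n + y^2*(-4*n - 5) + y*(-12*n^2 + 37*n + 65) - 200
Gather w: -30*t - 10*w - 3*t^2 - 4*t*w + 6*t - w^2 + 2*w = -3*t^2 - 24*t - w^2 + w*(-4*t - 8)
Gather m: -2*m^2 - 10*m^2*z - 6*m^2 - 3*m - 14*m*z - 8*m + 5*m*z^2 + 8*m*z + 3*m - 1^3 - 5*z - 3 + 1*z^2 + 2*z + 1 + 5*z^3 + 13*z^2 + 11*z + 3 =m^2*(-10*z - 8) + m*(5*z^2 - 6*z - 8) + 5*z^3 + 14*z^2 + 8*z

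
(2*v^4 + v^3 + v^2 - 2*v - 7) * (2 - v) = -2*v^5 + 3*v^4 + v^3 + 4*v^2 + 3*v - 14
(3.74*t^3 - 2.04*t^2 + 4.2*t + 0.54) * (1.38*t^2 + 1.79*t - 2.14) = 5.1612*t^5 + 3.8794*t^4 - 5.8592*t^3 + 12.6288*t^2 - 8.0214*t - 1.1556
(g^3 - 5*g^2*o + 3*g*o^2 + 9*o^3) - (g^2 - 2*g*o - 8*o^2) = g^3 - 5*g^2*o - g^2 + 3*g*o^2 + 2*g*o + 9*o^3 + 8*o^2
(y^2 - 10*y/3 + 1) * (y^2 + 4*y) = y^4 + 2*y^3/3 - 37*y^2/3 + 4*y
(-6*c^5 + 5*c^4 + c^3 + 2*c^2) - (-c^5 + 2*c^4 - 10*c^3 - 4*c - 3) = -5*c^5 + 3*c^4 + 11*c^3 + 2*c^2 + 4*c + 3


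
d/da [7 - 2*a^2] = -4*a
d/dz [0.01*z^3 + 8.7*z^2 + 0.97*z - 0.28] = 0.03*z^2 + 17.4*z + 0.97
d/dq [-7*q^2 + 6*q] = 6 - 14*q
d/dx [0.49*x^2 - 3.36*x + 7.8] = 0.98*x - 3.36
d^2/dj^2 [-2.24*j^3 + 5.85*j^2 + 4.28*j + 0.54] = 11.7 - 13.44*j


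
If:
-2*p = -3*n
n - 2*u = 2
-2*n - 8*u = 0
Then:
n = 4/3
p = 2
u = -1/3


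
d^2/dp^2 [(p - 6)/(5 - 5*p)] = 2/(p - 1)^3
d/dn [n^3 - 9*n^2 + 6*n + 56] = 3*n^2 - 18*n + 6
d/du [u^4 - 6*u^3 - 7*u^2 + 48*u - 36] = 4*u^3 - 18*u^2 - 14*u + 48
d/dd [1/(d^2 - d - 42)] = (1 - 2*d)/(-d^2 + d + 42)^2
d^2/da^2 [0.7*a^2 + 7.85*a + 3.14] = 1.40000000000000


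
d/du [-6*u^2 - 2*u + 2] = -12*u - 2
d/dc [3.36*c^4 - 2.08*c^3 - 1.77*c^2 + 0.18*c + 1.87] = 13.44*c^3 - 6.24*c^2 - 3.54*c + 0.18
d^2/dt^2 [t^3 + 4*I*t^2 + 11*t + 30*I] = 6*t + 8*I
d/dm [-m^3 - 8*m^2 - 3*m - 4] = -3*m^2 - 16*m - 3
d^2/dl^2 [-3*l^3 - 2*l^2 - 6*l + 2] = -18*l - 4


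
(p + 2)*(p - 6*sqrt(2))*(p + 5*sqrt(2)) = p^3 - sqrt(2)*p^2 + 2*p^2 - 60*p - 2*sqrt(2)*p - 120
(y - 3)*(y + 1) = y^2 - 2*y - 3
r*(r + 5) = r^2 + 5*r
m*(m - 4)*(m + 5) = m^3 + m^2 - 20*m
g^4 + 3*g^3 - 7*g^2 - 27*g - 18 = (g - 3)*(g + 1)*(g + 2)*(g + 3)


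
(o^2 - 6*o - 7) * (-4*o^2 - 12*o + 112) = -4*o^4 + 12*o^3 + 212*o^2 - 588*o - 784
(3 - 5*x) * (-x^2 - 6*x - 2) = 5*x^3 + 27*x^2 - 8*x - 6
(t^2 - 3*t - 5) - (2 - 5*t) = t^2 + 2*t - 7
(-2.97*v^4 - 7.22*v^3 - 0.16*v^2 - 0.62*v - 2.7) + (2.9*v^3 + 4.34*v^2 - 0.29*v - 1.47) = -2.97*v^4 - 4.32*v^3 + 4.18*v^2 - 0.91*v - 4.17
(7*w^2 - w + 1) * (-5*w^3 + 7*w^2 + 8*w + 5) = -35*w^5 + 54*w^4 + 44*w^3 + 34*w^2 + 3*w + 5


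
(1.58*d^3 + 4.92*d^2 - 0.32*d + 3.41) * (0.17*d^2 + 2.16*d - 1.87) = 0.2686*d^5 + 4.2492*d^4 + 7.6182*d^3 - 9.3119*d^2 + 7.964*d - 6.3767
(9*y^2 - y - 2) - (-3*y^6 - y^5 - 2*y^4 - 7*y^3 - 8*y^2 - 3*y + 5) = 3*y^6 + y^5 + 2*y^4 + 7*y^3 + 17*y^2 + 2*y - 7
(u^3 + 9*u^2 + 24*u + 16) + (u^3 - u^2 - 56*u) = 2*u^3 + 8*u^2 - 32*u + 16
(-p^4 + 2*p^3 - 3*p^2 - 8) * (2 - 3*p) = 3*p^5 - 8*p^4 + 13*p^3 - 6*p^2 + 24*p - 16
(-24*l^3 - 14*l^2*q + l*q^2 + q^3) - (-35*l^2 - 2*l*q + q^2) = -24*l^3 - 14*l^2*q + 35*l^2 + l*q^2 + 2*l*q + q^3 - q^2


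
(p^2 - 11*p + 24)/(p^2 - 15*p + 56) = (p - 3)/(p - 7)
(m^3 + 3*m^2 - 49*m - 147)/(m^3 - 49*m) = (m + 3)/m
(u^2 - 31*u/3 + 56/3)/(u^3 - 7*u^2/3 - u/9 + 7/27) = 9*(u - 8)/(9*u^2 - 1)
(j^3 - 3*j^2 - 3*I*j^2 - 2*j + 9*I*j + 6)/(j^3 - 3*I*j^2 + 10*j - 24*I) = (j^2 - j*(3 + I) + 3*I)/(j^2 - I*j + 12)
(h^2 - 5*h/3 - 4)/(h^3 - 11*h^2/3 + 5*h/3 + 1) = (3*h + 4)/(3*h^2 - 2*h - 1)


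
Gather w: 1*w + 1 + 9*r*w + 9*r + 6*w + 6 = 9*r + w*(9*r + 7) + 7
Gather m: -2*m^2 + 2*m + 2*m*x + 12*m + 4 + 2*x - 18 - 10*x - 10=-2*m^2 + m*(2*x + 14) - 8*x - 24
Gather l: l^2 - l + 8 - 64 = l^2 - l - 56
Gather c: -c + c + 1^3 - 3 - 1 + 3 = 0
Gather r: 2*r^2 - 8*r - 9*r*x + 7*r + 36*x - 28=2*r^2 + r*(-9*x - 1) + 36*x - 28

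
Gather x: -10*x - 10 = -10*x - 10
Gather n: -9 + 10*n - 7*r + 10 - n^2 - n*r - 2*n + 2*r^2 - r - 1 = -n^2 + n*(8 - r) + 2*r^2 - 8*r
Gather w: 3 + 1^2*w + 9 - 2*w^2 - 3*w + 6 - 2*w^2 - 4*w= -4*w^2 - 6*w + 18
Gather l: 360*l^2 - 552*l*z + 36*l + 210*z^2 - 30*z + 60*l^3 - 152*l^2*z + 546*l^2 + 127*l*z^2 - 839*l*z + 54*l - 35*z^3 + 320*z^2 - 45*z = 60*l^3 + l^2*(906 - 152*z) + l*(127*z^2 - 1391*z + 90) - 35*z^3 + 530*z^2 - 75*z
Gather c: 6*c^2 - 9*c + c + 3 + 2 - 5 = 6*c^2 - 8*c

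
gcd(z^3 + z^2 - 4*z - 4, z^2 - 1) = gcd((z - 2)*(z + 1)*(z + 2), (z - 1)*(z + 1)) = z + 1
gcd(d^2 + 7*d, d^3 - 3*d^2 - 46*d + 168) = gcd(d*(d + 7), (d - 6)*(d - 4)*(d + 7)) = d + 7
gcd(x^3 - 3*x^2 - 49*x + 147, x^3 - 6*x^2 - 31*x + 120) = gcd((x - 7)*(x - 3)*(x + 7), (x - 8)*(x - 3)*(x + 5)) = x - 3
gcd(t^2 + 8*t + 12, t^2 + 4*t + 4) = t + 2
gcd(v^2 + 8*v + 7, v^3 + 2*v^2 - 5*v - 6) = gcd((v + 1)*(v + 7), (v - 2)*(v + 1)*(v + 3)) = v + 1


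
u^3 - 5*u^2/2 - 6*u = u*(u - 4)*(u + 3/2)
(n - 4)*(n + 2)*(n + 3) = n^3 + n^2 - 14*n - 24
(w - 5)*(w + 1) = w^2 - 4*w - 5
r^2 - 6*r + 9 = (r - 3)^2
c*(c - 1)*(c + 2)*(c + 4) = c^4 + 5*c^3 + 2*c^2 - 8*c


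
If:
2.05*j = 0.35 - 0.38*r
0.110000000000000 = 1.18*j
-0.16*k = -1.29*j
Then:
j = 0.09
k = 0.75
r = 0.42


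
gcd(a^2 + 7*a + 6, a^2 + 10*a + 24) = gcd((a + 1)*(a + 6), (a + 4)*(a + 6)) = a + 6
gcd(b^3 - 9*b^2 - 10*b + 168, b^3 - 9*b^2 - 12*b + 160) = b + 4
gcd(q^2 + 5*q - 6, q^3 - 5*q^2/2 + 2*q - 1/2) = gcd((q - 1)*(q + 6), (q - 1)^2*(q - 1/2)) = q - 1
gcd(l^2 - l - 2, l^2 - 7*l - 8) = l + 1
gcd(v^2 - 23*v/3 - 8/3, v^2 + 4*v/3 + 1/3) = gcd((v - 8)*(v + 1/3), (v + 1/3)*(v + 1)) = v + 1/3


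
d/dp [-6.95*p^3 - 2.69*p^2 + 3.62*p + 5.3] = -20.85*p^2 - 5.38*p + 3.62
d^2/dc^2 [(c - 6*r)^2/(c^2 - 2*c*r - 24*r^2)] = -20*r/(c^3 + 12*c^2*r + 48*c*r^2 + 64*r^3)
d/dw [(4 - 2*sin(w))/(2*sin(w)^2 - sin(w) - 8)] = 2*(-8*sin(w) - cos(2*w) + 11)*cos(w)/(sin(w) + cos(2*w) + 7)^2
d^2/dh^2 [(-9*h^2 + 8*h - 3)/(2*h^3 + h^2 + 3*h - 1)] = 2*(-36*h^6 + 96*h^5 + 138*h^4 - 187*h^3 + 6*h^2 - 21*h - 15)/(8*h^9 + 12*h^8 + 42*h^7 + 25*h^6 + 51*h^5 - 12*h^4 + 15*h^3 - 24*h^2 + 9*h - 1)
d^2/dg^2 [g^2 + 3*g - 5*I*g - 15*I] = 2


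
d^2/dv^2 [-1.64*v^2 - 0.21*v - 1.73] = -3.28000000000000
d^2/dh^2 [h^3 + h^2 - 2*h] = 6*h + 2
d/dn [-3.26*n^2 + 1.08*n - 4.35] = 1.08 - 6.52*n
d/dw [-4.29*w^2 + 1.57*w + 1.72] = 1.57 - 8.58*w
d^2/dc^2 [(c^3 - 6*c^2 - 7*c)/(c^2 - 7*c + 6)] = 12*(-c^3 - 3*c^2 + 39*c - 85)/(c^6 - 21*c^5 + 165*c^4 - 595*c^3 + 990*c^2 - 756*c + 216)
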